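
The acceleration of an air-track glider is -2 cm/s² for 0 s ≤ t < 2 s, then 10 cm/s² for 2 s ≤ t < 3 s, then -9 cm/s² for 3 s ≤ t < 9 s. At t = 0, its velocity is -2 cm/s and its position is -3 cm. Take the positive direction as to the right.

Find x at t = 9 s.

-150 cm

On each constant-a segment, Δv = aΔt and Δx = v₀Δt + ½aΔt²; chain segment to segment.
0–2 s: v starts -2 cm/s; Δx = -2·2 + ½·-2·2² = -8 cm; v ends -6 cm/s.
2–3 s: v starts -6 cm/s; Δx = -6·1 + ½·10·1² = -1 cm; v ends 4 cm/s.
3–9 s: v starts 4 cm/s; Δx = 4·6 + ½·-9·6² = -138 cm; v ends -50 cm/s.
x(9) = -3 + Σ Δx = -150 cm.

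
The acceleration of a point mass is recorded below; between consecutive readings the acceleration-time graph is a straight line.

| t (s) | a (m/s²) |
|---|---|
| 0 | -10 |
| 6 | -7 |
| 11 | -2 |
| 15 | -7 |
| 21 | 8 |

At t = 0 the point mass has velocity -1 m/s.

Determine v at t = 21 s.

Δv equals the area under the a-t graph; then v = v₀ + Δv.
0–6 s: ½(-10 + -7)(6) = -51 m/s
6–11 s: ½(-7 + -2)(5) = -22.5 m/s
11–15 s: ½(-2 + -7)(4) = -18 m/s
15–21 s: ½(-7 + 8)(6) = 3 m/s
Δv = -88.5 m/s, so v(21) = -1 + (-88.5) = -89.5 m/s.

-89.5 m/s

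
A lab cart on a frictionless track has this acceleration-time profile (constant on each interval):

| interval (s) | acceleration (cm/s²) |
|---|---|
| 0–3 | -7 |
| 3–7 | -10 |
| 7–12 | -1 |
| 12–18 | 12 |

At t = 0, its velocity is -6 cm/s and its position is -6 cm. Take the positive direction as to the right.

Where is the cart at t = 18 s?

On each constant-a segment, Δv = aΔt and Δx = v₀Δt + ½aΔt²; chain segment to segment.
0–3 s: v starts -6 cm/s; Δx = -6·3 + ½·-7·3² = -49.5 cm; v ends -27 cm/s.
3–7 s: v starts -27 cm/s; Δx = -27·4 + ½·-10·4² = -188 cm; v ends -67 cm/s.
7–12 s: v starts -67 cm/s; Δx = -67·5 + ½·-1·5² = -347.5 cm; v ends -72 cm/s.
12–18 s: v starts -72 cm/s; Δx = -72·6 + ½·12·6² = -216 cm; v ends 0 cm/s.
x(18) = -6 + Σ Δx = -807 cm.

-807 cm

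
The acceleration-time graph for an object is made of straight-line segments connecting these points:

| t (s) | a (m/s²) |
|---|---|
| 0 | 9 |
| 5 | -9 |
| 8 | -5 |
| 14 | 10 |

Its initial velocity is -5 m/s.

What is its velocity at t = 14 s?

-11 m/s

Δv equals the area under the a-t graph; then v = v₀ + Δv.
0–5 s: ½(9 + -9)(5) = 0 m/s
5–8 s: ½(-9 + -5)(3) = -21 m/s
8–14 s: ½(-5 + 10)(6) = 15 m/s
Δv = -6 m/s, so v(14) = -5 + (-6) = -11 m/s.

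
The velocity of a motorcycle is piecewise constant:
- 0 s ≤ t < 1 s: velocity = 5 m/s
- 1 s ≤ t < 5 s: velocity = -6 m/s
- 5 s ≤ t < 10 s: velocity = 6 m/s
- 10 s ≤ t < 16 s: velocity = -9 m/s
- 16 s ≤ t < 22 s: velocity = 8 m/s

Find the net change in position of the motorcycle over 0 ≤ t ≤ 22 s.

Net displacement equals the area under the velocity-time graph (areas below the axis count negative).
0–1 s: 5 × 1 = 5 m
1–5 s: -6 × 4 = -24 m
5–10 s: 6 × 5 = 30 m
10–16 s: -9 × 6 = -54 m
16–22 s: 8 × 6 = 48 m
Net displacement = 5 m

5 m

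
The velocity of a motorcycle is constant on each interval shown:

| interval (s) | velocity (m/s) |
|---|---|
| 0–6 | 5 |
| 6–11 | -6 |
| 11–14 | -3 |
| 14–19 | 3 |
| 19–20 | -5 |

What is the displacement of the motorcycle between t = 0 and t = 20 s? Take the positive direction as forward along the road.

1 m

Net displacement equals the area under the velocity-time graph (areas below the axis count negative).
0–6 s: 5 × 6 = 30 m
6–11 s: -6 × 5 = -30 m
11–14 s: -3 × 3 = -9 m
14–19 s: 3 × 5 = 15 m
19–20 s: -5 × 1 = -5 m
Net displacement = 1 m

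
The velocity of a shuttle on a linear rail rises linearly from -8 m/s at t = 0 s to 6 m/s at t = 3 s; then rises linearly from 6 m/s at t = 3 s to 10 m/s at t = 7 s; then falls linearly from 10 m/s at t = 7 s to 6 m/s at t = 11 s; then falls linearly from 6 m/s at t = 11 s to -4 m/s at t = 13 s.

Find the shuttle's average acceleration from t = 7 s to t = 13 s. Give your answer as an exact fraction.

Average acceleration = Δv/Δt = (-4 − 10)/(13 − 7) = -7/3 m/s².

-7/3 m/s²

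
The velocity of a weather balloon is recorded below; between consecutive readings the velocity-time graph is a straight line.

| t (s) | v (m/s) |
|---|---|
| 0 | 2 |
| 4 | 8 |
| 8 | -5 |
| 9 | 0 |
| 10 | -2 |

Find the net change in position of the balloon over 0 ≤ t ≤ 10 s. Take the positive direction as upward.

22.5 m

Displacement is the signed area under the v-t curve.
0–4 s: ½(2 + 8)(4) = 20 m
4–8 s: ½(8 + -5)(4) = 6 m
8–9 s: ½(-5 + 0)(1) = -2.5 m
9–10 s: ½(0 + -2)(1) = -1 m
Net displacement = 22.5 m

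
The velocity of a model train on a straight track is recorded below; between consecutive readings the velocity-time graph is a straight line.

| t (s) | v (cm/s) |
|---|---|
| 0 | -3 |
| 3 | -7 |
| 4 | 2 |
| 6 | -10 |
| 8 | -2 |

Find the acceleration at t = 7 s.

Acceleration is the slope of the v-t graph on 6–8 s: (-2 − -10)/(8 − 6) = 4 cm/s².

4 cm/s²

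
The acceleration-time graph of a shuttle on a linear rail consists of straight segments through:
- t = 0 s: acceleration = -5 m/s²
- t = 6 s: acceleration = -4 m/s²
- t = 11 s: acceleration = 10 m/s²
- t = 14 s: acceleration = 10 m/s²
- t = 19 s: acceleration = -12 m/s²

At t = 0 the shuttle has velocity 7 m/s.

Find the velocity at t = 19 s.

20 m/s

Δv equals the area under the a-t graph; then v = v₀ + Δv.
0–6 s: ½(-5 + -4)(6) = -27 m/s
6–11 s: ½(-4 + 10)(5) = 15 m/s
11–14 s: 10 × 3 = 30 m/s
14–19 s: ½(10 + -12)(5) = -5 m/s
Δv = 13 m/s, so v(19) = 7 + (13) = 20 m/s.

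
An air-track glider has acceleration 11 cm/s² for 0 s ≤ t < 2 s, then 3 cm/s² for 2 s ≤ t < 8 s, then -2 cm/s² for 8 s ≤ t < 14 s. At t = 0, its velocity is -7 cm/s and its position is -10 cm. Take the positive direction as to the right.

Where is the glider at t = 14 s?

On each constant-a segment, Δv = aΔt and Δx = v₀Δt + ½aΔt²; chain segment to segment.
0–2 s: v starts -7 cm/s; Δx = -7·2 + ½·11·2² = 8 cm; v ends 15 cm/s.
2–8 s: v starts 15 cm/s; Δx = 15·6 + ½·3·6² = 144 cm; v ends 33 cm/s.
8–14 s: v starts 33 cm/s; Δx = 33·6 + ½·-2·6² = 162 cm; v ends 21 cm/s.
x(14) = -10 + Σ Δx = 304 cm.

304 cm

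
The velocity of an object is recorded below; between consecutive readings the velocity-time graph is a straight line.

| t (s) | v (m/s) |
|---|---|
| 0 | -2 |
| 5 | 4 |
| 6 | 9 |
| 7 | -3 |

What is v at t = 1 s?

On 0–5 s the graph is linear from -2 to 4 m/s: v(1) = -2 + (4 − -2)·(1 − 0)/(5 − 0) = -0.8 m/s.

-0.8 m/s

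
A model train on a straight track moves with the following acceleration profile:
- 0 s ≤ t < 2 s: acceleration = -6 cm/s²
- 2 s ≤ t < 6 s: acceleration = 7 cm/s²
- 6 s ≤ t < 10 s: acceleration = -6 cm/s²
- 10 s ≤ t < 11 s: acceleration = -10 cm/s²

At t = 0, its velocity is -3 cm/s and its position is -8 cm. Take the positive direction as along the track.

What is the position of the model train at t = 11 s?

On each constant-a segment, Δv = aΔt and Δx = v₀Δt + ½aΔt²; chain segment to segment.
0–2 s: v starts -3 cm/s; Δx = -3·2 + ½·-6·2² = -18 cm; v ends -15 cm/s.
2–6 s: v starts -15 cm/s; Δx = -15·4 + ½·7·4² = -4 cm; v ends 13 cm/s.
6–10 s: v starts 13 cm/s; Δx = 13·4 + ½·-6·4² = 4 cm; v ends -11 cm/s.
10–11 s: v starts -11 cm/s; Δx = -11·1 + ½·-10·1² = -16 cm; v ends -21 cm/s.
x(11) = -8 + Σ Δx = -42 cm.

-42 cm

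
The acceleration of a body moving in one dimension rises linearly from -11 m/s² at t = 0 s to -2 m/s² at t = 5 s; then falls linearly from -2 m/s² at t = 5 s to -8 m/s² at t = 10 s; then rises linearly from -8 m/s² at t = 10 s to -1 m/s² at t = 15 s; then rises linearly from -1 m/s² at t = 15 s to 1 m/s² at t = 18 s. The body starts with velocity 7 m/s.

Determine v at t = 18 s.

Δv equals the area under the a-t graph; then v = v₀ + Δv.
0–5 s: ½(-11 + -2)(5) = -32.5 m/s
5–10 s: ½(-2 + -8)(5) = -25 m/s
10–15 s: ½(-8 + -1)(5) = -22.5 m/s
15–18 s: ½(-1 + 1)(3) = 0 m/s
Δv = -80 m/s, so v(18) = 7 + (-80) = -73 m/s.

-73 m/s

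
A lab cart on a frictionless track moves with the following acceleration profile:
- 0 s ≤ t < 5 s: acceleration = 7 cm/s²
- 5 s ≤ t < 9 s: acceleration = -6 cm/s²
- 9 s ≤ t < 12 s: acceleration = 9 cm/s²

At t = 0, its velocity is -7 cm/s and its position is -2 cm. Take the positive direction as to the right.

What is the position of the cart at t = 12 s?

On each constant-a segment, Δv = aΔt and Δx = v₀Δt + ½aΔt²; chain segment to segment.
0–5 s: v starts -7 cm/s; Δx = -7·5 + ½·7·5² = 52.5 cm; v ends 28 cm/s.
5–9 s: v starts 28 cm/s; Δx = 28·4 + ½·-6·4² = 64 cm; v ends 4 cm/s.
9–12 s: v starts 4 cm/s; Δx = 4·3 + ½·9·3² = 52.5 cm; v ends 31 cm/s.
x(12) = -2 + Σ Δx = 167 cm.

167 cm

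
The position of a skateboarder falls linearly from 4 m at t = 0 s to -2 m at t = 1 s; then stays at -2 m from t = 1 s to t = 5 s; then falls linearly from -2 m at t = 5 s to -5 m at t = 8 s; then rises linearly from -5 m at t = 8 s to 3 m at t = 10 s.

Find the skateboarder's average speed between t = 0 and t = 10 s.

1.7 m/s

Average speed = (total path length)/(elapsed time); on a piecewise-linear x-t graph the path length is Σ|Δx|.
0–1 s: |Δx| = |-2 − 4| = 6 m
1–5 s: |Δx| = |-2 − -2| = 0 m
5–8 s: |Δx| = |-5 − -2| = 3 m
8–10 s: |Δx| = |3 − -5| = 8 m
Total path = 17 m; average speed = 17/10 = 1.7 m/s.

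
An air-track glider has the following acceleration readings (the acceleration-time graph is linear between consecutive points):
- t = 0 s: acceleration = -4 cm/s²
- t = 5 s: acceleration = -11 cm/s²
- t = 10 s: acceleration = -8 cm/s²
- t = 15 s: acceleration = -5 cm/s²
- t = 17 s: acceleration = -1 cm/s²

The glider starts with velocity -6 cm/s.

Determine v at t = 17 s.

-129.5 cm/s

Δv equals the area under the a-t graph; then v = v₀ + Δv.
0–5 s: ½(-4 + -11)(5) = -37.5 cm/s
5–10 s: ½(-11 + -8)(5) = -47.5 cm/s
10–15 s: ½(-8 + -5)(5) = -32.5 cm/s
15–17 s: ½(-5 + -1)(2) = -6 cm/s
Δv = -123.5 cm/s, so v(17) = -6 + (-123.5) = -129.5 cm/s.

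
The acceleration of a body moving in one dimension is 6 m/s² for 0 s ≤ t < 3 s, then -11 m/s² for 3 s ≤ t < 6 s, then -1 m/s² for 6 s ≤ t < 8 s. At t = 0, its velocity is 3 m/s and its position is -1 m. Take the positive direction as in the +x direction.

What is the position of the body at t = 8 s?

22.5 m

On each constant-a segment, Δv = aΔt and Δx = v₀Δt + ½aΔt²; chain segment to segment.
0–3 s: v starts 3 m/s; Δx = 3·3 + ½·6·3² = 36 m; v ends 21 m/s.
3–6 s: v starts 21 m/s; Δx = 21·3 + ½·-11·3² = 13.5 m; v ends -12 m/s.
6–8 s: v starts -12 m/s; Δx = -12·2 + ½·-1·2² = -26 m; v ends -14 m/s.
x(8) = -1 + Σ Δx = 22.5 m.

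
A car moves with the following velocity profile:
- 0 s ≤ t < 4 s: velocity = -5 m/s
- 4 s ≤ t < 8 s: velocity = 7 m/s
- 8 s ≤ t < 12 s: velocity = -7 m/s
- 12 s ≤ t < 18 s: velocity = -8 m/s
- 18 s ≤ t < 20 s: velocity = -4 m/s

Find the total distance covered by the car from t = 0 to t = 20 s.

132 m

Distance (not displacement) is the total path length: add the absolute areas under v-t.
0–4 s: |-5| × 4 = 20 m
4–8 s: |7| × 4 = 28 m
8–12 s: |-7| × 4 = 28 m
12–18 s: |-8| × 6 = 48 m
18–20 s: |-4| × 2 = 8 m
Total distance = 132 m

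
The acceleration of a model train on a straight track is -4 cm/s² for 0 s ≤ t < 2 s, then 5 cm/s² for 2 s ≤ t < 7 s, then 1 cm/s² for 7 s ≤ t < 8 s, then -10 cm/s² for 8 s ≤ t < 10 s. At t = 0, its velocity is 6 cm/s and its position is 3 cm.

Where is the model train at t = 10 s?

111 cm

On each constant-a segment, Δv = aΔt and Δx = v₀Δt + ½aΔt²; chain segment to segment.
0–2 s: v starts 6 cm/s; Δx = 6·2 + ½·-4·2² = 4 cm; v ends -2 cm/s.
2–7 s: v starts -2 cm/s; Δx = -2·5 + ½·5·5² = 52.5 cm; v ends 23 cm/s.
7–8 s: v starts 23 cm/s; Δx = 23·1 + ½·1·1² = 23.5 cm; v ends 24 cm/s.
8–10 s: v starts 24 cm/s; Δx = 24·2 + ½·-10·2² = 28 cm; v ends 4 cm/s.
x(10) = 3 + Σ Δx = 111 cm.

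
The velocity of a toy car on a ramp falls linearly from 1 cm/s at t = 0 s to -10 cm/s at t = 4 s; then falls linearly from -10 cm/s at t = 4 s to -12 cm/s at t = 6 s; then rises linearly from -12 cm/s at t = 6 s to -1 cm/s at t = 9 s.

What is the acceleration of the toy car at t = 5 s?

Acceleration is the slope of the v-t graph on 4–6 s: (-12 − -10)/(6 − 4) = -1 cm/s².

-1 cm/s²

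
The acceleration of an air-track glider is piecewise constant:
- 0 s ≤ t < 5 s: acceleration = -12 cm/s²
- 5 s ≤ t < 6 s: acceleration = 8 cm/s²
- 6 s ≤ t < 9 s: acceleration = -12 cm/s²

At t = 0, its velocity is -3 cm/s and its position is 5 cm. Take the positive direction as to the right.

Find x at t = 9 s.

-438 cm

On each constant-a segment, Δv = aΔt and Δx = v₀Δt + ½aΔt²; chain segment to segment.
0–5 s: v starts -3 cm/s; Δx = -3·5 + ½·-12·5² = -165 cm; v ends -63 cm/s.
5–6 s: v starts -63 cm/s; Δx = -63·1 + ½·8·1² = -59 cm; v ends -55 cm/s.
6–9 s: v starts -55 cm/s; Δx = -55·3 + ½·-12·3² = -219 cm; v ends -91 cm/s.
x(9) = 5 + Σ Δx = -438 cm.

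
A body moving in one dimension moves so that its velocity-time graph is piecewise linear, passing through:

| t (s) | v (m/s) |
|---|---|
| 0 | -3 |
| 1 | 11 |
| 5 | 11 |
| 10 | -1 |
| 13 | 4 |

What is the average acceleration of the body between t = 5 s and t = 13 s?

-0.875 m/s²

Average acceleration = Δv/Δt = (4 − 11)/(13 − 5) = -0.875 m/s².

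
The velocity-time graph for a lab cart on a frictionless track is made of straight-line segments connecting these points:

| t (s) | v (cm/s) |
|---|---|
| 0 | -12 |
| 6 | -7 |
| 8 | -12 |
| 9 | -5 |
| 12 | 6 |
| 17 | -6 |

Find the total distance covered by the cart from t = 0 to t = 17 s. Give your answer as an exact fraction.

1186/11 cm

Distance (not displacement) is the total path length: add the absolute areas under v-t.
0–6 s: |½(-12 + -7)(6)| = 57 cm
6–8 s: |½(-7 + -12)(2)| = 19 cm
8–9 s: |½(-12 + -5)(1)| = 8.5 cm
9–12 s: v = 0 at t = 114/11 s; triangle areas 75/22 + 54/11 = 183/22 cm
12–17 s: v = 0 at t = 14.5 s; triangle areas 7.5 + 7.5 = 15 cm
Total distance = 1186/11 cm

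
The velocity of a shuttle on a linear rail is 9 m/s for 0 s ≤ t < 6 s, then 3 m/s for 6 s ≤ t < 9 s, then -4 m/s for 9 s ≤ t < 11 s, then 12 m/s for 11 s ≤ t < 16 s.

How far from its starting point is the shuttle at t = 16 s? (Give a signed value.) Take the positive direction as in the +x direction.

Displacement is the signed area under the v-t curve.
0–6 s: 9 × 6 = 54 m
6–9 s: 3 × 3 = 9 m
9–11 s: -4 × 2 = -8 m
11–16 s: 12 × 5 = 60 m
Net displacement = 115 m

115 m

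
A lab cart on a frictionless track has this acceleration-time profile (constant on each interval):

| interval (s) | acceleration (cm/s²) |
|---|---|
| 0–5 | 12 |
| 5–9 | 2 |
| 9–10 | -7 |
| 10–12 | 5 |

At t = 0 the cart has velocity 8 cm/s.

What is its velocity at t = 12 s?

79 cm/s

Δv equals the area under the a-t graph; then v = v₀ + Δv.
0–5 s: 12 × 5 = 60 cm/s
5–9 s: 2 × 4 = 8 cm/s
9–10 s: -7 × 1 = -7 cm/s
10–12 s: 5 × 2 = 10 cm/s
Δv = 71 cm/s, so v(12) = 8 + (71) = 79 cm/s.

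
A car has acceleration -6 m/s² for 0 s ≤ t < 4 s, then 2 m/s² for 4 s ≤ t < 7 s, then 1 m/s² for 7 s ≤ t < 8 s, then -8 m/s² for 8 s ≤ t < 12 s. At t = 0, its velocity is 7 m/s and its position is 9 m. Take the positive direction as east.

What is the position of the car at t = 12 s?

-167.5 m

On each constant-a segment, Δv = aΔt and Δx = v₀Δt + ½aΔt²; chain segment to segment.
0–4 s: v starts 7 m/s; Δx = 7·4 + ½·-6·4² = -20 m; v ends -17 m/s.
4–7 s: v starts -17 m/s; Δx = -17·3 + ½·2·3² = -42 m; v ends -11 m/s.
7–8 s: v starts -11 m/s; Δx = -11·1 + ½·1·1² = -10.5 m; v ends -10 m/s.
8–12 s: v starts -10 m/s; Δx = -10·4 + ½·-8·4² = -104 m; v ends -42 m/s.
x(12) = 9 + Σ Δx = -167.5 m.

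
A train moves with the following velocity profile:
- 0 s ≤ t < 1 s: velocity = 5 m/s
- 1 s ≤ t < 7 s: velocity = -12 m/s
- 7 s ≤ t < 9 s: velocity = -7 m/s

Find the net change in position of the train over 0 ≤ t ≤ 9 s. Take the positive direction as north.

Net displacement equals the area under the velocity-time graph (areas below the axis count negative).
0–1 s: 5 × 1 = 5 m
1–7 s: -12 × 6 = -72 m
7–9 s: -7 × 2 = -14 m
Net displacement = -81 m

-81 m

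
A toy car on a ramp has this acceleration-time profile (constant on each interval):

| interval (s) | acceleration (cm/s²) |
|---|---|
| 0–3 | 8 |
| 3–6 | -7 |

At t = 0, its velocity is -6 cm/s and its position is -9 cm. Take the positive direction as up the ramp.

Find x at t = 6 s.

31.5 cm

On each constant-a segment, Δv = aΔt and Δx = v₀Δt + ½aΔt²; chain segment to segment.
0–3 s: v starts -6 cm/s; Δx = -6·3 + ½·8·3² = 18 cm; v ends 18 cm/s.
3–6 s: v starts 18 cm/s; Δx = 18·3 + ½·-7·3² = 22.5 cm; v ends -3 cm/s.
x(6) = -9 + Σ Δx = 31.5 cm.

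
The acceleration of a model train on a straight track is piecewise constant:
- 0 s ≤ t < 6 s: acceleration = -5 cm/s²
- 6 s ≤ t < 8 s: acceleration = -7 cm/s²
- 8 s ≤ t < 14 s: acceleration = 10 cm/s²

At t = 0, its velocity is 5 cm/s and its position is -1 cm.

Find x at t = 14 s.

On each constant-a segment, Δv = aΔt and Δx = v₀Δt + ½aΔt²; chain segment to segment.
0–6 s: v starts 5 cm/s; Δx = 5·6 + ½·-5·6² = -60 cm; v ends -25 cm/s.
6–8 s: v starts -25 cm/s; Δx = -25·2 + ½·-7·2² = -64 cm; v ends -39 cm/s.
8–14 s: v starts -39 cm/s; Δx = -39·6 + ½·10·6² = -54 cm; v ends 21 cm/s.
x(14) = -1 + Σ Δx = -179 cm.

-179 cm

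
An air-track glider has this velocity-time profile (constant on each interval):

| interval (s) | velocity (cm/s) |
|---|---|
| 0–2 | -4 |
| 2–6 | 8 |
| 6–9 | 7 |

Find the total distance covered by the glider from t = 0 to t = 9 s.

61 cm

Total distance travelled is ∫|v| dt — sum the magnitudes of each area piece.
0–2 s: |-4| × 2 = 8 cm
2–6 s: |8| × 4 = 32 cm
6–9 s: |7| × 3 = 21 cm
Total distance = 61 cm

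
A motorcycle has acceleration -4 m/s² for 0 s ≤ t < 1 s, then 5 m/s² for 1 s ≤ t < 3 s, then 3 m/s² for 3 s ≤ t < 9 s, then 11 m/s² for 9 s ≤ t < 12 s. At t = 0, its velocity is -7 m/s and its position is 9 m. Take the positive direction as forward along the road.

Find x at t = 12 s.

On each constant-a segment, Δv = aΔt and Δx = v₀Δt + ½aΔt²; chain segment to segment.
0–1 s: v starts -7 m/s; Δx = -7·1 + ½·-4·1² = -9 m; v ends -11 m/s.
1–3 s: v starts -11 m/s; Δx = -11·2 + ½·5·2² = -12 m; v ends -1 m/s.
3–9 s: v starts -1 m/s; Δx = -1·6 + ½·3·6² = 48 m; v ends 17 m/s.
9–12 s: v starts 17 m/s; Δx = 17·3 + ½·11·3² = 100.5 m; v ends 50 m/s.
x(12) = 9 + Σ Δx = 136.5 m.

136.5 m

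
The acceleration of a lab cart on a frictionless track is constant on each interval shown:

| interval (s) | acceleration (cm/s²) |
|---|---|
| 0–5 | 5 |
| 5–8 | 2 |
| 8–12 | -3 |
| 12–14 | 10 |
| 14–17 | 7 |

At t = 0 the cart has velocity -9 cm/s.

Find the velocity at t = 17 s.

Δv equals the area under the a-t graph; then v = v₀ + Δv.
0–5 s: 5 × 5 = 25 cm/s
5–8 s: 2 × 3 = 6 cm/s
8–12 s: -3 × 4 = -12 cm/s
12–14 s: 10 × 2 = 20 cm/s
14–17 s: 7 × 3 = 21 cm/s
Δv = 60 cm/s, so v(17) = -9 + (60) = 51 cm/s.

51 cm/s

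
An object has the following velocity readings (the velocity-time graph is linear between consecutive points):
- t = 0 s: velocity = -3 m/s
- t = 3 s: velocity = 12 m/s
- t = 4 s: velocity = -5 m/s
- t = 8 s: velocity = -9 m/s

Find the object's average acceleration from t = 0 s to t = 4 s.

-0.5 m/s²

Average acceleration = Δv/Δt = (-5 − -3)/(4 − 0) = -0.5 m/s².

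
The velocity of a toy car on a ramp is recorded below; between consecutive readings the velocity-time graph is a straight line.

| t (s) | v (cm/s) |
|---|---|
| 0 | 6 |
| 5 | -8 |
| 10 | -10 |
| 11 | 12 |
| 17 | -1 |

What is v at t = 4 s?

-5.2 cm/s

On 0–5 s the graph is linear from 6 to -8 cm/s: v(4) = 6 + (-8 − 6)·(4 − 0)/(5 − 0) = -5.2 cm/s.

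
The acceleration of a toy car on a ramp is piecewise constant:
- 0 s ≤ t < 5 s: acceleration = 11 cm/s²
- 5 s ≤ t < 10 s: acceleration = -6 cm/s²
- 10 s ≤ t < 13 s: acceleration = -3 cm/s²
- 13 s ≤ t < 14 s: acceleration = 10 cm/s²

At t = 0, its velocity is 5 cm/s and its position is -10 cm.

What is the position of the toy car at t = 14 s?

On each constant-a segment, Δv = aΔt and Δx = v₀Δt + ½aΔt²; chain segment to segment.
0–5 s: v starts 5 cm/s; Δx = 5·5 + ½·11·5² = 162.5 cm; v ends 60 cm/s.
5–10 s: v starts 60 cm/s; Δx = 60·5 + ½·-6·5² = 225 cm; v ends 30 cm/s.
10–13 s: v starts 30 cm/s; Δx = 30·3 + ½·-3·3² = 76.5 cm; v ends 21 cm/s.
13–14 s: v starts 21 cm/s; Δx = 21·1 + ½·10·1² = 26 cm; v ends 31 cm/s.
x(14) = -10 + Σ Δx = 480 cm.

480 cm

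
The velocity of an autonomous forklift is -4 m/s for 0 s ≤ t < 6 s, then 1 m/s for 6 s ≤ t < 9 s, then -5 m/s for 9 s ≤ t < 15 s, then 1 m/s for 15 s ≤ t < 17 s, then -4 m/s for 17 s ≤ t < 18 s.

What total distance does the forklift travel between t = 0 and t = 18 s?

Distance (not displacement) is the total path length: add the absolute areas under v-t.
0–6 s: |-4| × 6 = 24 m
6–9 s: |1| × 3 = 3 m
9–15 s: |-5| × 6 = 30 m
15–17 s: |1| × 2 = 2 m
17–18 s: |-4| × 1 = 4 m
Total distance = 63 m

63 m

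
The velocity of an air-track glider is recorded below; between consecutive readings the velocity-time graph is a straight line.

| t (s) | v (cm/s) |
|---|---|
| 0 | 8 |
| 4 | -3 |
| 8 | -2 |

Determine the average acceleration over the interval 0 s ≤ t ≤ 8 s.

Average acceleration = Δv/Δt = (-2 − 8)/(8 − 0) = -1.25 cm/s².

-1.25 cm/s²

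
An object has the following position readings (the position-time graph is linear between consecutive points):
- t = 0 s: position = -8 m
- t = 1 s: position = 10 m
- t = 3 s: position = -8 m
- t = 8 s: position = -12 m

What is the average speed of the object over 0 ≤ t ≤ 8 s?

5 m/s

Average speed = (total path length)/(elapsed time); on a piecewise-linear x-t graph the path length is Σ|Δx|.
0–1 s: |Δx| = |10 − -8| = 18 m
1–3 s: |Δx| = |-8 − 10| = 18 m
3–8 s: |Δx| = |-12 − -8| = 4 m
Total path = 40 m; average speed = 40/8 = 5 m/s.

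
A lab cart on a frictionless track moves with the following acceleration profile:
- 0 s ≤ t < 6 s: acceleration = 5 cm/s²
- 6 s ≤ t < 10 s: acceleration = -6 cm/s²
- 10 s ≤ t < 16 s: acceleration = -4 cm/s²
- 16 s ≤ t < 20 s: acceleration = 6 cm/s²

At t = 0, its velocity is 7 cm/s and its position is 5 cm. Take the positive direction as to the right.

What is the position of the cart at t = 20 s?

On each constant-a segment, Δv = aΔt and Δx = v₀Δt + ½aΔt²; chain segment to segment.
0–6 s: v starts 7 cm/s; Δx = 7·6 + ½·5·6² = 132 cm; v ends 37 cm/s.
6–10 s: v starts 37 cm/s; Δx = 37·4 + ½·-6·4² = 100 cm; v ends 13 cm/s.
10–16 s: v starts 13 cm/s; Δx = 13·6 + ½·-4·6² = 6 cm; v ends -11 cm/s.
16–20 s: v starts -11 cm/s; Δx = -11·4 + ½·6·4² = 4 cm; v ends 13 cm/s.
x(20) = 5 + Σ Δx = 247 cm.

247 cm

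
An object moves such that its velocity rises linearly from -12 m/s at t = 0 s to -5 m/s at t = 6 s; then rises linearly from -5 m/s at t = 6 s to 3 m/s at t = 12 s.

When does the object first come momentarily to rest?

v changes sign on 6–12 s (from -5 to 3); the graph is linear there, so v = 0 at t = 6 + (5)·(12 − 6)/(3 − -5) = 9.75 s.

t = 9.75 s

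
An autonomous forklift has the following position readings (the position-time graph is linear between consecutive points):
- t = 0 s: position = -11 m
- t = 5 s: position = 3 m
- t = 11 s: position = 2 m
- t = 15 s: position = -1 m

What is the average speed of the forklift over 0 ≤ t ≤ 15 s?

Average speed = (total path length)/(elapsed time); on a piecewise-linear x-t graph the path length is Σ|Δx|.
0–5 s: |Δx| = |3 − -11| = 14 m
5–11 s: |Δx| = |2 − 3| = 1 m
11–15 s: |Δx| = |-1 − 2| = 3 m
Total path = 18 m; average speed = 18/15 = 1.2 m/s.

1.2 m/s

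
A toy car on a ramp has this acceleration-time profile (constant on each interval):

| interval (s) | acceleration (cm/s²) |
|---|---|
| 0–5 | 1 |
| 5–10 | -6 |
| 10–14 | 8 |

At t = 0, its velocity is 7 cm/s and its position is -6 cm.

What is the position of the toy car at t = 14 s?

18.5 cm

On each constant-a segment, Δv = aΔt and Δx = v₀Δt + ½aΔt²; chain segment to segment.
0–5 s: v starts 7 cm/s; Δx = 7·5 + ½·1·5² = 47.5 cm; v ends 12 cm/s.
5–10 s: v starts 12 cm/s; Δx = 12·5 + ½·-6·5² = -15 cm; v ends -18 cm/s.
10–14 s: v starts -18 cm/s; Δx = -18·4 + ½·8·4² = -8 cm; v ends 14 cm/s.
x(14) = -6 + Σ Δx = 18.5 cm.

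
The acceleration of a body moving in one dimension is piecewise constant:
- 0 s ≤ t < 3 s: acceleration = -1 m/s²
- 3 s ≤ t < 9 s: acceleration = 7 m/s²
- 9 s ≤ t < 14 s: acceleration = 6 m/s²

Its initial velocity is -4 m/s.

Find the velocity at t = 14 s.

65 m/s

Δv equals the area under the a-t graph; then v = v₀ + Δv.
0–3 s: -1 × 3 = -3 m/s
3–9 s: 7 × 6 = 42 m/s
9–14 s: 6 × 5 = 30 m/s
Δv = 69 m/s, so v(14) = -4 + (69) = 65 m/s.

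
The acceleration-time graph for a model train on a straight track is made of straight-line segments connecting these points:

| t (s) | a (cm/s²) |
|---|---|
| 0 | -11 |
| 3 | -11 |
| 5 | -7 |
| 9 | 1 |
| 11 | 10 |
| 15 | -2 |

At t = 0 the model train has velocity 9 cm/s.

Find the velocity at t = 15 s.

-27 cm/s

Δv equals the area under the a-t graph; then v = v₀ + Δv.
0–3 s: -11 × 3 = -33 cm/s
3–5 s: ½(-11 + -7)(2) = -18 cm/s
5–9 s: ½(-7 + 1)(4) = -12 cm/s
9–11 s: ½(1 + 10)(2) = 11 cm/s
11–15 s: ½(10 + -2)(4) = 16 cm/s
Δv = -36 cm/s, so v(15) = 9 + (-36) = -27 cm/s.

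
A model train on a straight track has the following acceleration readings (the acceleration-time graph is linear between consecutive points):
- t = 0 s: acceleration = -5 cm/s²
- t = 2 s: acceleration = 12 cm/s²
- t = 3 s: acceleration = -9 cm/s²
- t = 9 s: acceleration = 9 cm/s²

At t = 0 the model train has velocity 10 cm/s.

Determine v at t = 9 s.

18.5 cm/s

Δv equals the area under the a-t graph; then v = v₀ + Δv.
0–2 s: ½(-5 + 12)(2) = 7 cm/s
2–3 s: ½(12 + -9)(1) = 1.5 cm/s
3–9 s: ½(-9 + 9)(6) = 0 cm/s
Δv = 8.5 cm/s, so v(9) = 10 + (8.5) = 18.5 cm/s.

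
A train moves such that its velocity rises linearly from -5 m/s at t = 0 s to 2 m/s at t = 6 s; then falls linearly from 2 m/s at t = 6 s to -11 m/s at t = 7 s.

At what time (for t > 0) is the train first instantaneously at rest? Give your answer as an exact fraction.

t = 30/7 s

v changes sign on 0–6 s (from -5 to 2); the graph is linear there, so v = 0 at t = 0 + (5)·(6 − 0)/(2 − -5) = 30/7 s.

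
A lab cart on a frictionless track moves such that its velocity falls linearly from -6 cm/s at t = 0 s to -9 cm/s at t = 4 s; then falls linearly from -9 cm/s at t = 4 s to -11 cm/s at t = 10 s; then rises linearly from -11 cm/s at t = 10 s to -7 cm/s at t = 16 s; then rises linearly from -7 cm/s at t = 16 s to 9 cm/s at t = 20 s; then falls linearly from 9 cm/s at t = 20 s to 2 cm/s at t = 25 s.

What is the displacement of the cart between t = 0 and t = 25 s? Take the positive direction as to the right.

Net displacement equals the area under the velocity-time graph (areas below the axis count negative).
0–4 s: ½(-6 + -9)(4) = -30 cm
4–10 s: ½(-9 + -11)(6) = -60 cm
10–16 s: ½(-11 + -7)(6) = -54 cm
16–20 s: ½(-7 + 9)(4) = 4 cm
20–25 s: ½(9 + 2)(5) = 27.5 cm
Net displacement = -112.5 cm

-112.5 cm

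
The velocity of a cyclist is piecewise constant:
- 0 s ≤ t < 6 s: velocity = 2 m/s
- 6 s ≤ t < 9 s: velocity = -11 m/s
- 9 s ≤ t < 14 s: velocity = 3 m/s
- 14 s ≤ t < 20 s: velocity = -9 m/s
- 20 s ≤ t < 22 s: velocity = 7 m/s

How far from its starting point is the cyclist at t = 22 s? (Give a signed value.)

Net displacement equals the area under the velocity-time graph (areas below the axis count negative).
0–6 s: 2 × 6 = 12 m
6–9 s: -11 × 3 = -33 m
9–14 s: 3 × 5 = 15 m
14–20 s: -9 × 6 = -54 m
20–22 s: 7 × 2 = 14 m
Net displacement = -46 m

-46 m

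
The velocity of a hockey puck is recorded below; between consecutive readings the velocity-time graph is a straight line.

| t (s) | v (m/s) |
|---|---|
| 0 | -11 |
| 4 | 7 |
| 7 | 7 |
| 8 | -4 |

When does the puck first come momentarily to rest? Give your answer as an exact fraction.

v changes sign on 0–4 s (from -11 to 7); the graph is linear there, so v = 0 at t = 0 + (11)·(4 − 0)/(7 − -11) = 22/9 s.

t = 22/9 s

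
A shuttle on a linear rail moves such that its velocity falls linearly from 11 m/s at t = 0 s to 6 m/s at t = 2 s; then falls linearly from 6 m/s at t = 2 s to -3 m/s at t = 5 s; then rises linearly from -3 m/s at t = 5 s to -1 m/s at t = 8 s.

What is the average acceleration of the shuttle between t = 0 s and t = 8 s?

Average acceleration = Δv/Δt = (-1 − 11)/(8 − 0) = -1.5 m/s².

-1.5 m/s²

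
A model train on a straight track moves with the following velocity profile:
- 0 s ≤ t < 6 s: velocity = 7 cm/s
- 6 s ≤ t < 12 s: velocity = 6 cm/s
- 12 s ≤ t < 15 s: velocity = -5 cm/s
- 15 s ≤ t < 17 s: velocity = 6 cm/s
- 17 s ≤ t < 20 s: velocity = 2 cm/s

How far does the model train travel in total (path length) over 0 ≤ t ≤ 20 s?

Total distance travelled is ∫|v| dt — sum the magnitudes of each area piece.
0–6 s: |7| × 6 = 42 cm
6–12 s: |6| × 6 = 36 cm
12–15 s: |-5| × 3 = 15 cm
15–17 s: |6| × 2 = 12 cm
17–20 s: |2| × 3 = 6 cm
Total distance = 111 cm

111 cm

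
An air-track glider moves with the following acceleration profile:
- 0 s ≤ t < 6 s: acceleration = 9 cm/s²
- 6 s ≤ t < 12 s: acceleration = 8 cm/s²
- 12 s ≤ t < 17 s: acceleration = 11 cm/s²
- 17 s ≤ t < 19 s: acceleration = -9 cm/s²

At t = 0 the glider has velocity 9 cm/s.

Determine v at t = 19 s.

Δv equals the area under the a-t graph; then v = v₀ + Δv.
0–6 s: 9 × 6 = 54 cm/s
6–12 s: 8 × 6 = 48 cm/s
12–17 s: 11 × 5 = 55 cm/s
17–19 s: -9 × 2 = -18 cm/s
Δv = 139 cm/s, so v(19) = 9 + (139) = 148 cm/s.

148 cm/s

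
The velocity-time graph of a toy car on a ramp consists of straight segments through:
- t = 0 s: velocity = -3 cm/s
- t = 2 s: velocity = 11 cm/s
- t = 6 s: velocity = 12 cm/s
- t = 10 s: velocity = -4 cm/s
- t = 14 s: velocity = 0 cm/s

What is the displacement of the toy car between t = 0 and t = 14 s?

Net displacement equals the area under the velocity-time graph (areas below the axis count negative).
0–2 s: ½(-3 + 11)(2) = 8 cm
2–6 s: ½(11 + 12)(4) = 46 cm
6–10 s: ½(12 + -4)(4) = 16 cm
10–14 s: ½(-4 + 0)(4) = -8 cm
Net displacement = 62 cm

62 cm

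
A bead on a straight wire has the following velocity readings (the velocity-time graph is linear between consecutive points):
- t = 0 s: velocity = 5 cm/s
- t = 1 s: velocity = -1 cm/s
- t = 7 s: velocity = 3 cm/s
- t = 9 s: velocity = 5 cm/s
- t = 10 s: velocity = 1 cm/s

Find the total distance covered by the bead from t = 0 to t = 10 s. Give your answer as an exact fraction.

62/3 cm

Total distance travelled is ∫|v| dt — sum the magnitudes of each area piece.
0–1 s: v = 0 at t = 5/6 s; triangle areas 25/12 + 1/12 = 13/6 cm
1–7 s: v = 0 at t = 2.5 s; triangle areas 0.75 + 6.75 = 7.5 cm
7–9 s: |½(3 + 5)(2)| = 8 cm
9–10 s: |½(5 + 1)(1)| = 3 cm
Total distance = 62/3 cm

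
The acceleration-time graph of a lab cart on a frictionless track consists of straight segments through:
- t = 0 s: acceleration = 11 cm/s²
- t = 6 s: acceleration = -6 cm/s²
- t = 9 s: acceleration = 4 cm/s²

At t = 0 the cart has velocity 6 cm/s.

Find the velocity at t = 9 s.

Δv equals the area under the a-t graph; then v = v₀ + Δv.
0–6 s: ½(11 + -6)(6) = 15 cm/s
6–9 s: ½(-6 + 4)(3) = -3 cm/s
Δv = 12 cm/s, so v(9) = 6 + (12) = 18 cm/s.

18 cm/s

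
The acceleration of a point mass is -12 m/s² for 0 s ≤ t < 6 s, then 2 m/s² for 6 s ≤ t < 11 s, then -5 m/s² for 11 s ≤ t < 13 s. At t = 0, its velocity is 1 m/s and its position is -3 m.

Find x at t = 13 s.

-675 m

On each constant-a segment, Δv = aΔt and Δx = v₀Δt + ½aΔt²; chain segment to segment.
0–6 s: v starts 1 m/s; Δx = 1·6 + ½·-12·6² = -210 m; v ends -71 m/s.
6–11 s: v starts -71 m/s; Δx = -71·5 + ½·2·5² = -330 m; v ends -61 m/s.
11–13 s: v starts -61 m/s; Δx = -61·2 + ½·-5·2² = -132 m; v ends -71 m/s.
x(13) = -3 + Σ Δx = -675 m.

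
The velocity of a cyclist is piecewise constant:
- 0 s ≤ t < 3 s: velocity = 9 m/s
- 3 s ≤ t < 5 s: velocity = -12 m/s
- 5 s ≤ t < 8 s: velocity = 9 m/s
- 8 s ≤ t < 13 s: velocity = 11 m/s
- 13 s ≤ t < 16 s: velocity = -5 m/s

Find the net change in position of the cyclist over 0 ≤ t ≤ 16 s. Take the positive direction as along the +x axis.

70 m

Displacement is the signed area under the v-t curve.
0–3 s: 9 × 3 = 27 m
3–5 s: -12 × 2 = -24 m
5–8 s: 9 × 3 = 27 m
8–13 s: 11 × 5 = 55 m
13–16 s: -5 × 3 = -15 m
Net displacement = 70 m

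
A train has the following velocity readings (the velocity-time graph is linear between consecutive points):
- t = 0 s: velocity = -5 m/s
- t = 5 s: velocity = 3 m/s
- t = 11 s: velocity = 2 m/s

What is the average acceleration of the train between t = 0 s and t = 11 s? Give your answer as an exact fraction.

Average acceleration = Δv/Δt = (2 − -5)/(11 − 0) = 7/11 m/s².

7/11 m/s²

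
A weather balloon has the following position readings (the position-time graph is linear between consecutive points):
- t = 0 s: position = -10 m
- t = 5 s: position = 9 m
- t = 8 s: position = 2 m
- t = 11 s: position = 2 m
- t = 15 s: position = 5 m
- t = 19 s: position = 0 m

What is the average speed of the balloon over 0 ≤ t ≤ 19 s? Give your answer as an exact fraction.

34/19 m/s

Average speed = (total path length)/(elapsed time); on a piecewise-linear x-t graph the path length is Σ|Δx|.
0–5 s: |Δx| = |9 − -10| = 19 m
5–8 s: |Δx| = |2 − 9| = 7 m
8–11 s: |Δx| = |2 − 2| = 0 m
11–15 s: |Δx| = |5 − 2| = 3 m
15–19 s: |Δx| = |0 − 5| = 5 m
Total path = 34 m; average speed = 34/19 = 34/19 m/s.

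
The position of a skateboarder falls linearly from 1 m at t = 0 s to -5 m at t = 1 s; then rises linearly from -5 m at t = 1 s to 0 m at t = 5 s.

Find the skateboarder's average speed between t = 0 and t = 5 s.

2.2 m/s

Average speed = (total path length)/(elapsed time); on a piecewise-linear x-t graph the path length is Σ|Δx|.
0–1 s: |Δx| = |-5 − 1| = 6 m
1–5 s: |Δx| = |0 − -5| = 5 m
Total path = 11 m; average speed = 11/5 = 2.2 m/s.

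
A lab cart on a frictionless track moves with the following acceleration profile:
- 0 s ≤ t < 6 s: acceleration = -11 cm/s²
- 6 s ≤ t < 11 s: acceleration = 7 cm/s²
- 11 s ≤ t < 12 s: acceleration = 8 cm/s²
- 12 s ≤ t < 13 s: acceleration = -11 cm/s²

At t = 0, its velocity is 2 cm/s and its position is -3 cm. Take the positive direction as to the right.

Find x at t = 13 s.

On each constant-a segment, Δv = aΔt and Δx = v₀Δt + ½aΔt²; chain segment to segment.
0–6 s: v starts 2 cm/s; Δx = 2·6 + ½·-11·6² = -186 cm; v ends -64 cm/s.
6–11 s: v starts -64 cm/s; Δx = -64·5 + ½·7·5² = -232.5 cm; v ends -29 cm/s.
11–12 s: v starts -29 cm/s; Δx = -29·1 + ½·8·1² = -25 cm; v ends -21 cm/s.
12–13 s: v starts -21 cm/s; Δx = -21·1 + ½·-11·1² = -26.5 cm; v ends -32 cm/s.
x(13) = -3 + Σ Δx = -473 cm.

-473 cm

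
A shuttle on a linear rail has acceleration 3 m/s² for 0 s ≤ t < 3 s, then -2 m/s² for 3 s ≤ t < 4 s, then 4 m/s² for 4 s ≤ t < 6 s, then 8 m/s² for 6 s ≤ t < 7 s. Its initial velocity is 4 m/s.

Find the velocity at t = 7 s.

Δv equals the area under the a-t graph; then v = v₀ + Δv.
0–3 s: 3 × 3 = 9 m/s
3–4 s: -2 × 1 = -2 m/s
4–6 s: 4 × 2 = 8 m/s
6–7 s: 8 × 1 = 8 m/s
Δv = 23 m/s, so v(7) = 4 + (23) = 27 m/s.

27 m/s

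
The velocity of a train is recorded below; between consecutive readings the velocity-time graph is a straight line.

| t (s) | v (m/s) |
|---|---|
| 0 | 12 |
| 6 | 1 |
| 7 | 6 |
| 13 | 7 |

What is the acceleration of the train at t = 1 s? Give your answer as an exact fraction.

Acceleration is the slope of the v-t graph on 0–6 s: (1 − 12)/(6 − 0) = -11/6 m/s².

-11/6 m/s²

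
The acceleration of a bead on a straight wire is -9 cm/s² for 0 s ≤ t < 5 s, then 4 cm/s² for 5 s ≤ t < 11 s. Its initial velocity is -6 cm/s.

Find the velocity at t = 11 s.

Δv equals the area under the a-t graph; then v = v₀ + Δv.
0–5 s: -9 × 5 = -45 cm/s
5–11 s: 4 × 6 = 24 cm/s
Δv = -21 cm/s, so v(11) = -6 + (-21) = -27 cm/s.

-27 cm/s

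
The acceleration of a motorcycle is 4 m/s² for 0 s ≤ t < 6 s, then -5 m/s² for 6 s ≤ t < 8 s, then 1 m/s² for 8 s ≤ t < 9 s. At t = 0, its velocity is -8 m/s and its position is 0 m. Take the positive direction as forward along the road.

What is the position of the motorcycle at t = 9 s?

On each constant-a segment, Δv = aΔt and Δx = v₀Δt + ½aΔt²; chain segment to segment.
0–6 s: v starts -8 m/s; Δx = -8·6 + ½·4·6² = 24 m; v ends 16 m/s.
6–8 s: v starts 16 m/s; Δx = 16·2 + ½·-5·2² = 22 m; v ends 6 m/s.
8–9 s: v starts 6 m/s; Δx = 6·1 + ½·1·1² = 6.5 m; v ends 7 m/s.
x(9) = 0 + Σ Δx = 52.5 m.

52.5 m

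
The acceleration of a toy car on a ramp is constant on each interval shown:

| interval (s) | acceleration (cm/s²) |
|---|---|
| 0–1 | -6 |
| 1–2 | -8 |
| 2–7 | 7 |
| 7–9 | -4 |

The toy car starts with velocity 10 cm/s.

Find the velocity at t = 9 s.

Δv equals the area under the a-t graph; then v = v₀ + Δv.
0–1 s: -6 × 1 = -6 cm/s
1–2 s: -8 × 1 = -8 cm/s
2–7 s: 7 × 5 = 35 cm/s
7–9 s: -4 × 2 = -8 cm/s
Δv = 13 cm/s, so v(9) = 10 + (13) = 23 cm/s.

23 cm/s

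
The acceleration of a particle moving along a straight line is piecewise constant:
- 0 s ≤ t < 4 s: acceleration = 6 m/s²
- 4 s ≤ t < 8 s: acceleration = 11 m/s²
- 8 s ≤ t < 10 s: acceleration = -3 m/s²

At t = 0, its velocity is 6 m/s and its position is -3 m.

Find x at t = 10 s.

On each constant-a segment, Δv = aΔt and Δx = v₀Δt + ½aΔt²; chain segment to segment.
0–4 s: v starts 6 m/s; Δx = 6·4 + ½·6·4² = 72 m; v ends 30 m/s.
4–8 s: v starts 30 m/s; Δx = 30·4 + ½·11·4² = 208 m; v ends 74 m/s.
8–10 s: v starts 74 m/s; Δx = 74·2 + ½·-3·2² = 142 m; v ends 68 m/s.
x(10) = -3 + Σ Δx = 419 m.

419 m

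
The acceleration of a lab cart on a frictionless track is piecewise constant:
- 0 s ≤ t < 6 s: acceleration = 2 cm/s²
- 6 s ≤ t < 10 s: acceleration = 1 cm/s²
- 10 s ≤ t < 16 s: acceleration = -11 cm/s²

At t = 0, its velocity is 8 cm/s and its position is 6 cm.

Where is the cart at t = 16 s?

On each constant-a segment, Δv = aΔt and Δx = v₀Δt + ½aΔt²; chain segment to segment.
0–6 s: v starts 8 cm/s; Δx = 8·6 + ½·2·6² = 84 cm; v ends 20 cm/s.
6–10 s: v starts 20 cm/s; Δx = 20·4 + ½·1·4² = 88 cm; v ends 24 cm/s.
10–16 s: v starts 24 cm/s; Δx = 24·6 + ½·-11·6² = -54 cm; v ends -42 cm/s.
x(16) = 6 + Σ Δx = 124 cm.

124 cm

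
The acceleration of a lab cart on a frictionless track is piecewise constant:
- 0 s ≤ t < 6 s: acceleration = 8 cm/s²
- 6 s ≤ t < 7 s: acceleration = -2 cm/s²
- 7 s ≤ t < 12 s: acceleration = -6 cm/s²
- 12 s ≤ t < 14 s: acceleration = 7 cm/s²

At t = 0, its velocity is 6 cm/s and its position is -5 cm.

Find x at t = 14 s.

471 cm

On each constant-a segment, Δv = aΔt and Δx = v₀Δt + ½aΔt²; chain segment to segment.
0–6 s: v starts 6 cm/s; Δx = 6·6 + ½·8·6² = 180 cm; v ends 54 cm/s.
6–7 s: v starts 54 cm/s; Δx = 54·1 + ½·-2·1² = 53 cm; v ends 52 cm/s.
7–12 s: v starts 52 cm/s; Δx = 52·5 + ½·-6·5² = 185 cm; v ends 22 cm/s.
12–14 s: v starts 22 cm/s; Δx = 22·2 + ½·7·2² = 58 cm; v ends 36 cm/s.
x(14) = -5 + Σ Δx = 471 cm.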